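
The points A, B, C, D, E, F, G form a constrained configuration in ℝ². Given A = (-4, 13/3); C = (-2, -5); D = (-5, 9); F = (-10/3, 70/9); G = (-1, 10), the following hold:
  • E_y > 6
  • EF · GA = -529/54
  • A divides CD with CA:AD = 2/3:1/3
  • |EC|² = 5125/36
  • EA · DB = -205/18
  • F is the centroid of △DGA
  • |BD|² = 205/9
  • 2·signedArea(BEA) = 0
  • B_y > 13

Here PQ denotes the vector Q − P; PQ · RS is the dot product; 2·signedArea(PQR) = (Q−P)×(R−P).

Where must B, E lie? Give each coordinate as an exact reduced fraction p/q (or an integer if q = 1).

1. E_x = -9/2  [line 3·x + 17/3·y + -437/18 = 0 ∩ |EC|² = 5125/36]
2. E_y = 20/3  [line 3·x + 17/3·y + -437/18 = 0 ∩ |EC|² = 5125/36]
   → E = (-9/2, 20/3)
3. B_x = -6  [2·signedArea(BEA) = 0 ∩ EA · DB = -205/18]
4. B_y = 41/3  [2·signedArea(BEA) = 0 ∩ EA · DB = -205/18]
   → B = (-6, 41/3)

B = (-6, 41/3)
E = (-9/2, 20/3)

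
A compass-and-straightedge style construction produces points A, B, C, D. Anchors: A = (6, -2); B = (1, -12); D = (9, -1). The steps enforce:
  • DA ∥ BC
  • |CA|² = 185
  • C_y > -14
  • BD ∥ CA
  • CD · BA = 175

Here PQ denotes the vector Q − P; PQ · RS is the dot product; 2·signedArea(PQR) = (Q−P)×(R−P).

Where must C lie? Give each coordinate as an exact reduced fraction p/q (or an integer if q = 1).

1. C_x = -2  [BD ∥ CA ∩ DA ∥ BC]
2. C_y = -13  [BD ∥ CA ∩ DA ∥ BC]
   → C = (-2, -13)

C = (-2, -13)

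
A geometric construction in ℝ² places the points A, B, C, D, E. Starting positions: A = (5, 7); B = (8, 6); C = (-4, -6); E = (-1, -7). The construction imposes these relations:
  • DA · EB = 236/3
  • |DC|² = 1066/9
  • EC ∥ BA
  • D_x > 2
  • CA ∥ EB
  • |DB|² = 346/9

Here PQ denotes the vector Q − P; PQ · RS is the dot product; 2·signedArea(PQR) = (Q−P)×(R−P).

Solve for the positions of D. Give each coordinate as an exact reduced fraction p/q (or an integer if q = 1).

D = (3, 7/3)

1. D_x = 3  [line -9·x + -13·y + 172/3 = 0 ∩ |DC|² = 1066/9]
2. D_y = 7/3  [line -9·x + -13·y + 172/3 = 0 ∩ |DC|² = 1066/9]
   → D = (3, 7/3)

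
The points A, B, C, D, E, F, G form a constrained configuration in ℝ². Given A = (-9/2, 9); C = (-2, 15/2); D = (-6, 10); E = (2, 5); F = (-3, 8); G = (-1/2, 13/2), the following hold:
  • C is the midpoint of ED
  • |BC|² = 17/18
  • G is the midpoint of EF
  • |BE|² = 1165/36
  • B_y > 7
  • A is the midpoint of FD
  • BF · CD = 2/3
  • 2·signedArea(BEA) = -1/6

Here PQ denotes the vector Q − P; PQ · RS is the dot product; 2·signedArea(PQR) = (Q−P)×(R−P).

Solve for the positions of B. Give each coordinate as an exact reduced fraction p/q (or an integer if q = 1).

1. B_x = -17/6  [2·signedArea(BEA) = -1/6 ∩ BF · CD = 2/3]
2. B_y = 8  [2·signedArea(BEA) = -1/6 ∩ BF · CD = 2/3]
   → B = (-17/6, 8)

B = (-17/6, 8)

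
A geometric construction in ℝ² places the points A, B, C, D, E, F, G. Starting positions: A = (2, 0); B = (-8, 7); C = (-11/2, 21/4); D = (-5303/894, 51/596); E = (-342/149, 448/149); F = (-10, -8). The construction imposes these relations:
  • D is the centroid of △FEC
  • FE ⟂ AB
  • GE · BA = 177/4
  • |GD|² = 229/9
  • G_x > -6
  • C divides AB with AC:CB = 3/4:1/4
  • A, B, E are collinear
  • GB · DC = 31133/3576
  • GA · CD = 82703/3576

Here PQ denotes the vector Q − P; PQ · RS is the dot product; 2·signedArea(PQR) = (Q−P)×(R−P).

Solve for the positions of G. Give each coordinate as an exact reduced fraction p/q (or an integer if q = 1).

1. G_x = -1569/298  [GB · DC = 31133/3576 ∩ GE · BA = 177/4]
2. G_y = 3031/596  [GB · DC = 31133/3576 ∩ GE · BA = 177/4]
   → G = (-1569/298, 3031/596)

G = (-1569/298, 3031/596)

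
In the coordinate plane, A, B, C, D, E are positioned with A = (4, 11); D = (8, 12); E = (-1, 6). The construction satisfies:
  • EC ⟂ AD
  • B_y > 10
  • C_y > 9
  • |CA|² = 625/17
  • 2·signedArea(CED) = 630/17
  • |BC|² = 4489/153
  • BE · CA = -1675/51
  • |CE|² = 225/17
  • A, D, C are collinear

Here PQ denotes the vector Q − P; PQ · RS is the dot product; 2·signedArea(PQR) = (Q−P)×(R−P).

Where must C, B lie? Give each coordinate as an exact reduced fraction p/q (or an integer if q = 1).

B = (172/51, 553/51)
C = (-32/17, 162/17)

1. C_x = -32/17  [A, D, C are collinear ∩ EC ⟂ AD]
2. C_y = 162/17  [A, D, C are collinear ∩ EC ⟂ AD]
   → C = (-32/17, 162/17)
3. B_x = 172/51  [line -100/17·x + -25/17·y + 1825/51 = 0 ∩ |BC|² = 4489/153]
4. B_y = 553/51  [line -100/17·x + -25/17·y + 1825/51 = 0 ∩ |BC|² = 4489/153]
   → B = (172/51, 553/51)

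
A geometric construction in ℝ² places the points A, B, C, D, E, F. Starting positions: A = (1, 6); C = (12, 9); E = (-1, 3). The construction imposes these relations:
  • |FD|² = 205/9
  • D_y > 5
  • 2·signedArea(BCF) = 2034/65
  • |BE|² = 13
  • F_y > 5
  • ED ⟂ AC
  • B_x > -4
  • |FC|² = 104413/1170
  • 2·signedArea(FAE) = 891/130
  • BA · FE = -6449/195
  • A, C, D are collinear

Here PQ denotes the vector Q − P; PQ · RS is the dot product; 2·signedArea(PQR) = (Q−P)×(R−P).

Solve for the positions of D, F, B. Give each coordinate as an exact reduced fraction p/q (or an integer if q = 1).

B = (-3, 0)
D = (-211/130, 687/130)
F = (1219/390, 749/130)

1. D_x = -211/130  [A, C, D are collinear ∩ ED ⟂ AC]
2. D_y = 687/130  [A, C, D are collinear ∩ ED ⟂ AC]
   → D = (-211/130, 687/130)
3. F_x = 1219/390  [line 3·x + -2·y + 279/130 = 0 ∩ |FD|² = 205/9]
4. F_y = 749/130  [line 3·x + -2·y + 279/130 = 0 ∩ |FD|² = 205/9]
   → F = (1219/390, 749/130)
5. B_x = -3  [BA · FE = -6449/195 ∩ 2·signedArea(BCF) = 2034/65]
6. B_y = 0  [BA · FE = -6449/195 ∩ 2·signedArea(BCF) = 2034/65]
   → B = (-3, 0)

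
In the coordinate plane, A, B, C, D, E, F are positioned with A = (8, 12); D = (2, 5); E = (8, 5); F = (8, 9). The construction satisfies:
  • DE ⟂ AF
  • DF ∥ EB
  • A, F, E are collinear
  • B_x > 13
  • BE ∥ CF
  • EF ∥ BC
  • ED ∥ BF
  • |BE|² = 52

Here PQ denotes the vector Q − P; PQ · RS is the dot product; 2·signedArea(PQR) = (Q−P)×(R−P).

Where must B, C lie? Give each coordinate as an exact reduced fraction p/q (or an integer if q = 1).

1. B_x = 14  [ED ∥ BF ∩ DF ∥ EB]
2. B_y = 9  [ED ∥ BF ∩ DF ∥ EB]
   → B = (14, 9)
3. C_x = 14  [BE ∥ CF ∩ EF ∥ BC]
4. C_y = 13  [BE ∥ CF ∩ EF ∥ BC]
   → C = (14, 13)

B = (14, 9)
C = (14, 13)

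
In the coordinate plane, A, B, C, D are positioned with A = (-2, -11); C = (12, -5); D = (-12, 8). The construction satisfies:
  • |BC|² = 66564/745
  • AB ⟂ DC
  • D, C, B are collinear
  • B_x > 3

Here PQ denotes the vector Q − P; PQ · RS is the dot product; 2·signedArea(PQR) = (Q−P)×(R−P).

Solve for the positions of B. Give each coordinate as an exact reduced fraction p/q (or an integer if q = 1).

B = (2748/745, -371/745)

1. B_x = 2748/745  [D, C, B are collinear ∩ AB ⟂ DC]
2. B_y = -371/745  [D, C, B are collinear ∩ AB ⟂ DC]
   → B = (2748/745, -371/745)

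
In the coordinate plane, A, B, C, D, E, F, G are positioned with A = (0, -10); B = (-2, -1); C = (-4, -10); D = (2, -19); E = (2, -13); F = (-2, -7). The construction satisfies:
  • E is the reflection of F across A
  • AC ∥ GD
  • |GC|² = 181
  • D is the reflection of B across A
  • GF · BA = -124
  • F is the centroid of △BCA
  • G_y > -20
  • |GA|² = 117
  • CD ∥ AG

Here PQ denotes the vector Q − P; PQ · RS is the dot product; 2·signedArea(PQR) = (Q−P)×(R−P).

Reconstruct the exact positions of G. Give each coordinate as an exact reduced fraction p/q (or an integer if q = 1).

G = (6, -19)

1. G_x = 6  [AC ∥ GD ∩ CD ∥ AG]
2. G_y = -19  [AC ∥ GD ∩ CD ∥ AG]
   → G = (6, -19)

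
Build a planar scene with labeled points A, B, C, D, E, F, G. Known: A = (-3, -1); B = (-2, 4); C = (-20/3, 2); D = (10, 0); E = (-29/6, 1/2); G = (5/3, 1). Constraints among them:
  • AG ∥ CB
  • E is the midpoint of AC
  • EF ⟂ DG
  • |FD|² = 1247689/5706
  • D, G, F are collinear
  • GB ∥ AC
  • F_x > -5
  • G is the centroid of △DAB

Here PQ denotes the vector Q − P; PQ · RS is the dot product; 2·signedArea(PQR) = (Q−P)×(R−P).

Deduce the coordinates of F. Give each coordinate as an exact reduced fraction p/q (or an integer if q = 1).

F = (-8905/1902, 1117/634)

1. F_x = -8905/1902  [D, G, F are collinear ∩ EF ⟂ DG]
2. F_y = 1117/634  [D, G, F are collinear ∩ EF ⟂ DG]
   → F = (-8905/1902, 1117/634)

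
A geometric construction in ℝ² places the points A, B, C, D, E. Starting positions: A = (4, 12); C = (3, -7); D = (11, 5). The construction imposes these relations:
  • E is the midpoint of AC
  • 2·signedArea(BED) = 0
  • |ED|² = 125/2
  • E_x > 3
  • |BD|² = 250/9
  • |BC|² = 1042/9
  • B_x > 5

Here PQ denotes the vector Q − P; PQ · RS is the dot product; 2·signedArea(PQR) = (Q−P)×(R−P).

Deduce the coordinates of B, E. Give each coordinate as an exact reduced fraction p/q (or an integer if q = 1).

B = (6, 10/3)
E = (7/2, 5/2)

1. E_x = 7/2  [E is the midpoint of AC]
2. E_y = 5/2  [E is the midpoint of AC]
   → E = (7/2, 5/2)
3. B_x = 6  [line -5/2·x + 15/2·y + -10 = 0 ∩ |BC|² = 1042/9]
4. B_y = 10/3  [line -5/2·x + 15/2·y + -10 = 0 ∩ |BC|² = 1042/9]
   → B = (6, 10/3)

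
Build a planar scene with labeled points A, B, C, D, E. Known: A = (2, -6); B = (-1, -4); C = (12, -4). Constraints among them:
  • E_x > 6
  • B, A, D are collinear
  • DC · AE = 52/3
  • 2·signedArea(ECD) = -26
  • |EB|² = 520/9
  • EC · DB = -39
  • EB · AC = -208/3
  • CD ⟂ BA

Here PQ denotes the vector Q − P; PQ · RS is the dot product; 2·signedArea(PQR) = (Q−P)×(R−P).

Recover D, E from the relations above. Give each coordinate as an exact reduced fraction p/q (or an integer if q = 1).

D = (8, -10)
E = (19/3, -6)

1. D_x = 8  [B, A, D are collinear ∩ CD ⟂ BA]
2. D_y = -10  [B, A, D are collinear ∩ CD ⟂ BA]
   → D = (8, -10)
3. E_x = 19/3  [EB · AC = -208/3 ∩ DC · AE = 52/3]
4. E_y = -6  [EB · AC = -208/3 ∩ DC · AE = 52/3]
   → E = (19/3, -6)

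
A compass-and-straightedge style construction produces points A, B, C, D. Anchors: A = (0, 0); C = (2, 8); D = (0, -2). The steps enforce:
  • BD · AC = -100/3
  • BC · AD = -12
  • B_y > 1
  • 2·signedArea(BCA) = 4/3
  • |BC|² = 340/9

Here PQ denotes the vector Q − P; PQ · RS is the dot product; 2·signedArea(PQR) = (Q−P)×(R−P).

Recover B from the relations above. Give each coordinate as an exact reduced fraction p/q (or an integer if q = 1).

1. B_x = 2/3  [2·signedArea(BCA) = 4/3 ∩ BD · AC = -100/3]
2. B_y = 2  [2·signedArea(BCA) = 4/3 ∩ BD · AC = -100/3]
   → B = (2/3, 2)

B = (2/3, 2)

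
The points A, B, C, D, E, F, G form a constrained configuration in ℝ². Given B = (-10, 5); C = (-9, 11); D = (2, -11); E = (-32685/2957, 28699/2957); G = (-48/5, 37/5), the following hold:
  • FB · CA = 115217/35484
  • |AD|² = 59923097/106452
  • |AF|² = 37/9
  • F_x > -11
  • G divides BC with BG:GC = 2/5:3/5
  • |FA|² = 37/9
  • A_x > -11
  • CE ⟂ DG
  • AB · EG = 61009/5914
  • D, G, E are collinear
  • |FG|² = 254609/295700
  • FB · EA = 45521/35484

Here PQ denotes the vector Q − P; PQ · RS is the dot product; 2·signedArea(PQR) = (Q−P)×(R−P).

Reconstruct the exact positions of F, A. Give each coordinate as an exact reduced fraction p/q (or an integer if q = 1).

1. A_x = -180851/17742  [line -21489/14785·x + 34086/14785·y + -215137/5914 = 0 ∩ |AD|² = 59923097/106452]
2. A_y = 27656/2957  [line -21489/14785·x + 34086/14785·y + -215137/5914 = 0 ∩ |AD|² = 59923097/106452]
   → A = (-180851/17742, 27656/2957)
3. F_x = -62255/5914  [FB · EA = 45521/35484 ∩ FB · CA = 115217/35484]
4. F_y = 21742/2957  [FB · EA = 45521/35484 ∩ FB · CA = 115217/35484]
   → F = (-62255/5914, 21742/2957)

A = (-180851/17742, 27656/2957)
F = (-62255/5914, 21742/2957)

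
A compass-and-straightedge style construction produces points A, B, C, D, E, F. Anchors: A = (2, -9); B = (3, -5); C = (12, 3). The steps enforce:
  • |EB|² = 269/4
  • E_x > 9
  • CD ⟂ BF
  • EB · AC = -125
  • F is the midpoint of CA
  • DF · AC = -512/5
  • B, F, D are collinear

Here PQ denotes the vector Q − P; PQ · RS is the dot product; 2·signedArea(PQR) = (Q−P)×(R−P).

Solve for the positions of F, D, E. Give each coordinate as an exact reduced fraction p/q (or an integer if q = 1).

D = (67/5, 1/5)
E = (19/2, 0)
F = (7, -3)

1. F_x = 7  [F is the midpoint of CA]
2. F_y = -3  [F is the midpoint of CA]
   → F = (7, -3)
3. D_x = 67/5  [B, F, D are collinear ∩ CD ⟂ BF]
4. D_y = 1/5  [B, F, D are collinear ∩ CD ⟂ BF]
   → D = (67/5, 1/5)
5. E_x = 19/2  [line -10·x + -12·y + 95 = 0 ∩ |EB|² = 269/4]
6. E_y = 0  [line -10·x + -12·y + 95 = 0 ∩ |EB|² = 269/4]
   → E = (19/2, 0)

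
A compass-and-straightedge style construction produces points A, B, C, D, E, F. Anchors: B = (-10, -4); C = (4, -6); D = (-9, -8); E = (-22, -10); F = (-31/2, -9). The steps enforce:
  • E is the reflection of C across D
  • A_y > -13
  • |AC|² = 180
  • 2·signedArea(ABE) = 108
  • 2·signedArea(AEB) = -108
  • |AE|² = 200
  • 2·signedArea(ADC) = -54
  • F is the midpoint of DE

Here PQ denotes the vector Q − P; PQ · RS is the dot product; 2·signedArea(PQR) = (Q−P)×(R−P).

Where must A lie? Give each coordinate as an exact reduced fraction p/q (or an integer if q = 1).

1. A_x = -8  [2·signedArea(AEB) = -108 ∩ 2·signedArea(ADC) = -54]
2. A_y = -12  [2·signedArea(AEB) = -108 ∩ 2·signedArea(ADC) = -54]
   → A = (-8, -12)

A = (-8, -12)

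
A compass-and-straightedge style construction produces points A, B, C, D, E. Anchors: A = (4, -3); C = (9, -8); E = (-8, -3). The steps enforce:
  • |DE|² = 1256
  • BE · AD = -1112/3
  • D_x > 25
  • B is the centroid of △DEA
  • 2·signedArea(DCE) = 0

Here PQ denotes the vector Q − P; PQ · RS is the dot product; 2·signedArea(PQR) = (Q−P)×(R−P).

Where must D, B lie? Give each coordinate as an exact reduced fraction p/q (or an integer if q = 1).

1. D_x = 26  [line -5·x + -17·y + -91 = 0 ∩ |DE|² = 1256]
2. D_y = -13  [line -5·x + -17·y + -91 = 0 ∩ |DE|² = 1256]
   → D = (26, -13)
3. B_x = 22/3  [B is the centroid of △DEA]
4. B_y = -19/3  [B is the centroid of △DEA]
   → B = (22/3, -19/3)

B = (22/3, -19/3)
D = (26, -13)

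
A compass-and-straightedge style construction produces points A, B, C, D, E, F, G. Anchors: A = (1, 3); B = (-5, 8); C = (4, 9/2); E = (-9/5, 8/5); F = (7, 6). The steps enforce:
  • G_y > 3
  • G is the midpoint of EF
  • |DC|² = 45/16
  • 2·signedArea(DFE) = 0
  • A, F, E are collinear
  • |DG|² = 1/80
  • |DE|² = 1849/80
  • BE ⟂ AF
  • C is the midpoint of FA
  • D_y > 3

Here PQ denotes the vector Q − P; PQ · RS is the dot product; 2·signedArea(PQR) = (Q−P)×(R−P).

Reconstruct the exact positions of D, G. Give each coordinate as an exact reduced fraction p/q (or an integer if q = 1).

D = (5/2, 15/4)
G = (13/5, 19/5)

1. D_x = 5/2  [line 22/5·x + -44/5·y + 22 = 0 ∩ |DE|² = 1849/80]
2. D_y = 15/4  [line 22/5·x + -44/5·y + 22 = 0 ∩ |DE|² = 1849/80]
   → D = (5/2, 15/4)
3. G_x = 13/5  [G is the midpoint of EF]
4. G_y = 19/5  [G is the midpoint of EF]
   → G = (13/5, 19/5)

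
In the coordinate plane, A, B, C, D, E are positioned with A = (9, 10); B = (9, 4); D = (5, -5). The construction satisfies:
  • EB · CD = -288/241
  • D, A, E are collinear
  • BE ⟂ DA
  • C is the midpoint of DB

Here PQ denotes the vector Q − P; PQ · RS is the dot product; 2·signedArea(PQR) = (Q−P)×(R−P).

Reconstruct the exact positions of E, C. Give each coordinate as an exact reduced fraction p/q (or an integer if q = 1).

1. E_x = 1809/241  [D, A, E are collinear ∩ BE ⟂ DA]
2. E_y = 1060/241  [D, A, E are collinear ∩ BE ⟂ DA]
   → E = (1809/241, 1060/241)
3. C_x = 7  [C is the midpoint of DB]
4. C_y = -1/2  [C is the midpoint of DB]
   → C = (7, -1/2)

C = (7, -1/2)
E = (1809/241, 1060/241)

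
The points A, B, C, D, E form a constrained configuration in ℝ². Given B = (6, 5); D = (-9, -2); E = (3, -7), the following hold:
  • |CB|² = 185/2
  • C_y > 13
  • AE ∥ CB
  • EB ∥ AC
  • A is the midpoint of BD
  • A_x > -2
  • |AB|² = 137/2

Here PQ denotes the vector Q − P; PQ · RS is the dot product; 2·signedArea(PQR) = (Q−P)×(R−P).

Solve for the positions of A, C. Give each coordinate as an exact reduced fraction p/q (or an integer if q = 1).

1. A_x = -3/2  [A is the midpoint of BD]
2. A_y = 3/2  [A is the midpoint of BD]
   → A = (-3/2, 3/2)
3. C_x = 3/2  [AE ∥ CB ∩ EB ∥ AC]
4. C_y = 27/2  [AE ∥ CB ∩ EB ∥ AC]
   → C = (3/2, 27/2)

A = (-3/2, 3/2)
C = (3/2, 27/2)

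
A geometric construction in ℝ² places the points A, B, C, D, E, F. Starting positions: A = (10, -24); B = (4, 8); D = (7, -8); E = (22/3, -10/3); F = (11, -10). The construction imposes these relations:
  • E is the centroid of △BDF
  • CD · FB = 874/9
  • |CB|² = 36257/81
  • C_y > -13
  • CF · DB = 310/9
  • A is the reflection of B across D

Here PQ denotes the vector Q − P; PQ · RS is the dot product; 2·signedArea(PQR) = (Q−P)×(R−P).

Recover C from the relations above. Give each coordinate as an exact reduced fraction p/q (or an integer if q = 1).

1. C_x = 85/9  [CD · FB = 874/9 ∩ CF · DB = 310/9]
2. C_y = -112/9  [CD · FB = 874/9 ∩ CF · DB = 310/9]
   → C = (85/9, -112/9)

C = (85/9, -112/9)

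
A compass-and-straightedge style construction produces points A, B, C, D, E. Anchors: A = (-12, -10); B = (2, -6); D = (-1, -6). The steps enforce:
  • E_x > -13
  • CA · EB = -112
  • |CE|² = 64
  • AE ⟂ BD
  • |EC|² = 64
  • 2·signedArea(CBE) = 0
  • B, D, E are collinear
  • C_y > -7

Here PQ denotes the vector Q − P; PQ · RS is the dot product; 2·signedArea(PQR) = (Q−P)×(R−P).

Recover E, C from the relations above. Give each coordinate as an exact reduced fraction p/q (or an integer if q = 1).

1. E_x = -12  [B, D, E are collinear ∩ AE ⟂ BD]
2. E_y = -6  [B, D, E are collinear ∩ AE ⟂ BD]
   → E = (-12, -6)
3. C_x = -4  [2·signedArea(CBE) = 0 ∩ CA · EB = -112]
4. C_y = -6  [2·signedArea(CBE) = 0 ∩ CA · EB = -112]
   → C = (-4, -6)

C = (-4, -6)
E = (-12, -6)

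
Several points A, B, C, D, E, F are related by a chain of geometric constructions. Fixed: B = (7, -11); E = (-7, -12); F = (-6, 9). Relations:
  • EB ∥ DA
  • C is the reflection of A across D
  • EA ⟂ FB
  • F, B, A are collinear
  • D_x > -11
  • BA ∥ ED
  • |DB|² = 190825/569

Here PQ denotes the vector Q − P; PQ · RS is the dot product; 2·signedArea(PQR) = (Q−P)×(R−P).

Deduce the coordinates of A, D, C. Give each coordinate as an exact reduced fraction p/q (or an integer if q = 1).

A = (1877/569, -3019/569)
C = (-14055/569, -4157/569)
D = (-6089/569, -3588/569)

1. A_x = 1877/569  [F, B, A are collinear ∩ EA ⟂ FB]
2. A_y = -3019/569  [F, B, A are collinear ∩ EA ⟂ FB]
   → A = (1877/569, -3019/569)
3. D_x = -6089/569  [EB ∥ DA ∩ BA ∥ ED]
4. D_y = -3588/569  [EB ∥ DA ∩ BA ∥ ED]
   → D = (-6089/569, -3588/569)
5. C_x = -14055/569  [C is the reflection of A across D]
6. C_y = -4157/569  [C is the reflection of A across D]
   → C = (-14055/569, -4157/569)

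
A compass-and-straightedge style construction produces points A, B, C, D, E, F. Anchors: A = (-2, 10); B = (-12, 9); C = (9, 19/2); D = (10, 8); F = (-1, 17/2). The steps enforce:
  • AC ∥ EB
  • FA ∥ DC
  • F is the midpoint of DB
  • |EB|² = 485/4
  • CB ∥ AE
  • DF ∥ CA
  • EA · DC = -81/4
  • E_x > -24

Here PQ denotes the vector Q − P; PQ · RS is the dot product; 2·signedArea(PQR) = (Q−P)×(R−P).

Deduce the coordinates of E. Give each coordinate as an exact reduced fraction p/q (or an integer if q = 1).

1. E_x = -23  [AC ∥ EB ∩ CB ∥ AE]
2. E_y = 19/2  [AC ∥ EB ∩ CB ∥ AE]
   → E = (-23, 19/2)

E = (-23, 19/2)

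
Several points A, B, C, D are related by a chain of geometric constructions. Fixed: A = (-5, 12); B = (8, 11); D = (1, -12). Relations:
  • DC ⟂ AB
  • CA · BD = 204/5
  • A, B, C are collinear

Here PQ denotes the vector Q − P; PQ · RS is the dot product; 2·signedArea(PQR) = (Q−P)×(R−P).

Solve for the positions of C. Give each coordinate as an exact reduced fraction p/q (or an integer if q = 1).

C = (14/5, 57/5)

1. C_x = 14/5  [A, B, C are collinear ∩ DC ⟂ AB]
2. C_y = 57/5  [A, B, C are collinear ∩ DC ⟂ AB]
   → C = (14/5, 57/5)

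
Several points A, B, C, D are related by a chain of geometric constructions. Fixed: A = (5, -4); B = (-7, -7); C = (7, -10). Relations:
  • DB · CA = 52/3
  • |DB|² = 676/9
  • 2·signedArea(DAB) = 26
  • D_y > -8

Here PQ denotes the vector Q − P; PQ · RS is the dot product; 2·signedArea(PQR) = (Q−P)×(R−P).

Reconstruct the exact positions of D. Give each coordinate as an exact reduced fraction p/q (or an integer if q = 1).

1. D_x = 5/3  [2·signedArea(DAB) = 26 ∩ DB · CA = 52/3]
2. D_y = -7  [2·signedArea(DAB) = 26 ∩ DB · CA = 52/3]
   → D = (5/3, -7)

D = (5/3, -7)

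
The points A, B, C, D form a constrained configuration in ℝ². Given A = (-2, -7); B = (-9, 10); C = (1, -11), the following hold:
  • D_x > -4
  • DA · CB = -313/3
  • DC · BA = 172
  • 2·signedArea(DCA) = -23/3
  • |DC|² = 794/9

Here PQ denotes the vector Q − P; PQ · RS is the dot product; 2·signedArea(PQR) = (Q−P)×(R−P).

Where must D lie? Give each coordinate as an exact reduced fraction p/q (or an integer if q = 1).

D = (-10/3, -8/3)

1. D_x = -10/3  [DC · BA = 172 ∩ 2·signedArea(DCA) = -23/3]
2. D_y = -8/3  [DC · BA = 172 ∩ 2·signedArea(DCA) = -23/3]
   → D = (-10/3, -8/3)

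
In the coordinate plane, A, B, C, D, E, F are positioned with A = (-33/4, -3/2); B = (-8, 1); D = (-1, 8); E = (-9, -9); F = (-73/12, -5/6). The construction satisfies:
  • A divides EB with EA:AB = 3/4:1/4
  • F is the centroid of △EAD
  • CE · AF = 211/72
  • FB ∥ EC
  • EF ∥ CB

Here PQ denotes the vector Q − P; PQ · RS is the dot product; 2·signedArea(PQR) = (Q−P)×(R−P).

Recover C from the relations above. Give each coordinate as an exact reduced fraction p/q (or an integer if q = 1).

C = (-131/12, -43/6)

1. C_x = -131/12  [EF ∥ CB ∩ FB ∥ EC]
2. C_y = -43/6  [EF ∥ CB ∩ FB ∥ EC]
   → C = (-131/12, -43/6)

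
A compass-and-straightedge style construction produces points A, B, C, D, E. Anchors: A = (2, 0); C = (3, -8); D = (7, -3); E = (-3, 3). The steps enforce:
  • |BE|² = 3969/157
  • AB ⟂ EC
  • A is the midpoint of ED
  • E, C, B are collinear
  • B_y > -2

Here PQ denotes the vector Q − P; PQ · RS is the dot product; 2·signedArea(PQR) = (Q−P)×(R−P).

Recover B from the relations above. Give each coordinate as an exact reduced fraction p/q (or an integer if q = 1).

1. B_x = -93/157  [E, C, B are collinear ∩ AB ⟂ EC]
2. B_y = -222/157  [E, C, B are collinear ∩ AB ⟂ EC]
   → B = (-93/157, -222/157)

B = (-93/157, -222/157)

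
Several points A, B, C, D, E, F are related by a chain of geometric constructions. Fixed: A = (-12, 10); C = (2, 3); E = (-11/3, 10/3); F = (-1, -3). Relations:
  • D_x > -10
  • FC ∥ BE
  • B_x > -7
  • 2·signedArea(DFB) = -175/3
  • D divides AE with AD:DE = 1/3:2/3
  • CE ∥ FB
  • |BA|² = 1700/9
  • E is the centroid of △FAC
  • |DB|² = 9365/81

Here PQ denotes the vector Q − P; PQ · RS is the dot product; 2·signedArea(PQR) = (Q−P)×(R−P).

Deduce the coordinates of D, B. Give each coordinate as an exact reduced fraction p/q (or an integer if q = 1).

1. D_x = -83/9  [D divides AE with AD:DE = 1/3:2/3]
2. D_y = 70/9  [D divides AE with AD:DE = 1/3:2/3]
   → D = (-83/9, 70/9)
3. B_x = -20/3  [FC ∥ BE ∩ CE ∥ FB]
4. B_y = -8/3  [FC ∥ BE ∩ CE ∥ FB]
   → B = (-20/3, -8/3)

B = (-20/3, -8/3)
D = (-83/9, 70/9)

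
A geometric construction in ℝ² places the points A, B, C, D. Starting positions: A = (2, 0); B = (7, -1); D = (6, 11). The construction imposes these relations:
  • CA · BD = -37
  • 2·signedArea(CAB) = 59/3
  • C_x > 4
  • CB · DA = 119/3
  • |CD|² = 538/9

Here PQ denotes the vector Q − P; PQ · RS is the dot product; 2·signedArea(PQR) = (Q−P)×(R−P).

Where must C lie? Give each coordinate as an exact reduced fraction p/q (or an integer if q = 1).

1. C_x = 5  [2·signedArea(CAB) = 59/3 ∩ CB · DA = 119/3]
2. C_y = 10/3  [2·signedArea(CAB) = 59/3 ∩ CB · DA = 119/3]
   → C = (5, 10/3)

C = (5, 10/3)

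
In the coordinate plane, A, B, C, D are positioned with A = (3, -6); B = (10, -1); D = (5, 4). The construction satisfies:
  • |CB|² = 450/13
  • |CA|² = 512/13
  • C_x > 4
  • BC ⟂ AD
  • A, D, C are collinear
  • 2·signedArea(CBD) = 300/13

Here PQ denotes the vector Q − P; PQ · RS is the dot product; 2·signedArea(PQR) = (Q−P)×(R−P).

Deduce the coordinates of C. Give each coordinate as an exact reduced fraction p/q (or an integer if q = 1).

1. C_x = 55/13  [A, D, C are collinear ∩ BC ⟂ AD]
2. C_y = 2/13  [A, D, C are collinear ∩ BC ⟂ AD]
   → C = (55/13, 2/13)

C = (55/13, 2/13)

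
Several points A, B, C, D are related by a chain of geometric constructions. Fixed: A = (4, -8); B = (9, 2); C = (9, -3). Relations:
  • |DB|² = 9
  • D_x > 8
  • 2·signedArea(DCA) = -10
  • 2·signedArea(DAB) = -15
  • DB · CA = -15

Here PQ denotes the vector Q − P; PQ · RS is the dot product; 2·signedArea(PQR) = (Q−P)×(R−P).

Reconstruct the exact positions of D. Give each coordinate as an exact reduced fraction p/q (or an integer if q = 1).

D = (9, -1)

1. D_x = 9  [2·signedArea(DAB) = -15 ∩ 2·signedArea(DCA) = -10]
2. D_y = -1  [2·signedArea(DAB) = -15 ∩ 2·signedArea(DCA) = -10]
   → D = (9, -1)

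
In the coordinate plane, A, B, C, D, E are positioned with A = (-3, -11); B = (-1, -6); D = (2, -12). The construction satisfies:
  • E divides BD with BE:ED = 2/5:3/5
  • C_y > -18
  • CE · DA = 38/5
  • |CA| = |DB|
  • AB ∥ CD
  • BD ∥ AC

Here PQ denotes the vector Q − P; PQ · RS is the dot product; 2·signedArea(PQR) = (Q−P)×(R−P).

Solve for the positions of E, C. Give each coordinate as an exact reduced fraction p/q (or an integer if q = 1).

C = (0, -17)
E = (1/5, -42/5)

1. E_x = 1/5  [E divides BD with BE:ED = 2/5:3/5]
2. E_y = -42/5  [E divides BD with BE:ED = 2/5:3/5]
   → E = (1/5, -42/5)
3. C_x = 0  [AB ∥ CD ∩ BD ∥ AC]
4. C_y = -17  [AB ∥ CD ∩ BD ∥ AC]
   → C = (0, -17)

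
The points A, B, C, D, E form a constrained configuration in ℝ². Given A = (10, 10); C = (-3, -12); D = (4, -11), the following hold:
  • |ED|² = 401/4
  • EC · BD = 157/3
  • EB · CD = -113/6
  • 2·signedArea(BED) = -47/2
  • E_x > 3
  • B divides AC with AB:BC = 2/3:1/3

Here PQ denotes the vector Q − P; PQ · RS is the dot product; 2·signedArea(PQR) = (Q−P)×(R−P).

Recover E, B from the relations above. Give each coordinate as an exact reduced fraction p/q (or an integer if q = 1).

B = (4/3, -14/3)
E = (7/2, -1)

1. B_x = 4/3  [B divides AC with AB:BC = 2/3:1/3]
2. B_y = -14/3  [B divides AC with AB:BC = 2/3:1/3]
   → B = (4/3, -14/3)
3. E_x = 7/2  [EC · BD = 157/3 ∩ 2·signedArea(BED) = -47/2]
4. E_y = -1  [EC · BD = 157/3 ∩ 2·signedArea(BED) = -47/2]
   → E = (7/2, -1)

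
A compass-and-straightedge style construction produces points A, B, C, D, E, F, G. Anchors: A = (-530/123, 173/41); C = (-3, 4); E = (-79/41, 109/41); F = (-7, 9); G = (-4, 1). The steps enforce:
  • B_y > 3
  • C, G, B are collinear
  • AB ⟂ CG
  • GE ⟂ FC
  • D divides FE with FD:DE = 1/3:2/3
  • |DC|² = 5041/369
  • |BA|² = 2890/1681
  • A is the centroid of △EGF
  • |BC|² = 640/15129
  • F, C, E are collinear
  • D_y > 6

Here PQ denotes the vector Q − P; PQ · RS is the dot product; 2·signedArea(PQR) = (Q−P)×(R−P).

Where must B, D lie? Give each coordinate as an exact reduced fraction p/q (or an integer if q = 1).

B = (-377/123, 156/41)
D = (-653/123, 847/123)

1. B_x = -377/123  [C, G, B are collinear ∩ AB ⟂ CG]
2. B_y = 156/41  [C, G, B are collinear ∩ AB ⟂ CG]
   → B = (-377/123, 156/41)
3. D_x = -653/123  [D divides FE with FD:DE = 1/3:2/3]
4. D_y = 847/123  [D divides FE with FD:DE = 1/3:2/3]
   → D = (-653/123, 847/123)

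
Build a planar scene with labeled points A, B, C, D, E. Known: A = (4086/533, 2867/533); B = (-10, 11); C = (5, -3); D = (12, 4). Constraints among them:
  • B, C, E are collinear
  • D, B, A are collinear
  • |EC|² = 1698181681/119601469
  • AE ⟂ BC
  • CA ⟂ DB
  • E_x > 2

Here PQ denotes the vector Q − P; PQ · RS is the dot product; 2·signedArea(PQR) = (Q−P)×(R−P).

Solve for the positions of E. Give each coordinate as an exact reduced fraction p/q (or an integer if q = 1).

E = (503830/224393, -96253/224393)

1. E_x = 503830/224393  [B, C, E are collinear ∩ AE ⟂ BC]
2. E_y = -96253/224393  [B, C, E are collinear ∩ AE ⟂ BC]
   → E = (503830/224393, -96253/224393)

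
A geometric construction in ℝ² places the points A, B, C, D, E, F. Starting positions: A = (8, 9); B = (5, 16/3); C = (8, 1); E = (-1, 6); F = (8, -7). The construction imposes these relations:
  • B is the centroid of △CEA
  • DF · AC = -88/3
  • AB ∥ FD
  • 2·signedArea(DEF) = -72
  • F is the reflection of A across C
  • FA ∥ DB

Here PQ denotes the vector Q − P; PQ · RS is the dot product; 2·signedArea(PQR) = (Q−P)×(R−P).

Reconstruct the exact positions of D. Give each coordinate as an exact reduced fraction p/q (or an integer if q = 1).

D = (5, -32/3)

1. D_x = 5  [FA ∥ DB ∩ AB ∥ FD]
2. D_y = -32/3  [FA ∥ DB ∩ AB ∥ FD]
   → D = (5, -32/3)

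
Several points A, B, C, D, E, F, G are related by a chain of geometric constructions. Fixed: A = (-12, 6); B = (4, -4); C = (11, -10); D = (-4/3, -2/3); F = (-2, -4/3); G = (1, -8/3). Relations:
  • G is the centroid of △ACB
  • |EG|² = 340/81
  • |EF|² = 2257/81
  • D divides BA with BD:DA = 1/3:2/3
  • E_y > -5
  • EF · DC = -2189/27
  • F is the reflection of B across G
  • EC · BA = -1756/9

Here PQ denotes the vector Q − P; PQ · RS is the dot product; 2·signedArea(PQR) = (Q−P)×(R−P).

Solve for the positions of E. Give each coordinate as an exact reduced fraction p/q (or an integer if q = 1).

1. E_x = 23/9  [EC · BA = -1756/9 ∩ EF · DC = -2189/27]
2. E_y = -4  [EC · BA = -1756/9 ∩ EF · DC = -2189/27]
   → E = (23/9, -4)

E = (23/9, -4)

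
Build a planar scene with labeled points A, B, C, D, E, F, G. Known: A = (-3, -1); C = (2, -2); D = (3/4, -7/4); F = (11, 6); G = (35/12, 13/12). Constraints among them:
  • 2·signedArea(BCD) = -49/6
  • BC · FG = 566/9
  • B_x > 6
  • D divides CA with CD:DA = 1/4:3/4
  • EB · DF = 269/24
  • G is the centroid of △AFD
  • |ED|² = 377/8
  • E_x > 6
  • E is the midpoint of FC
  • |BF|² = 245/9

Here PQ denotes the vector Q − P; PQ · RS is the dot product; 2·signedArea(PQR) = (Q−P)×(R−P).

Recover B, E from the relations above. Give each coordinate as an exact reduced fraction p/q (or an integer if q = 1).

B = (19/3, 11/3)
E = (13/2, 2)

1. B_x = 19/3  [2·signedArea(BCD) = -49/6 ∩ BC · FG = 566/9]
2. B_y = 11/3  [2·signedArea(BCD) = -49/6 ∩ BC · FG = 566/9]
   → B = (19/3, 11/3)
3. E_x = 13/2  [E is the midpoint of FC]
4. E_y = 2  [E is the midpoint of FC]
   → E = (13/2, 2)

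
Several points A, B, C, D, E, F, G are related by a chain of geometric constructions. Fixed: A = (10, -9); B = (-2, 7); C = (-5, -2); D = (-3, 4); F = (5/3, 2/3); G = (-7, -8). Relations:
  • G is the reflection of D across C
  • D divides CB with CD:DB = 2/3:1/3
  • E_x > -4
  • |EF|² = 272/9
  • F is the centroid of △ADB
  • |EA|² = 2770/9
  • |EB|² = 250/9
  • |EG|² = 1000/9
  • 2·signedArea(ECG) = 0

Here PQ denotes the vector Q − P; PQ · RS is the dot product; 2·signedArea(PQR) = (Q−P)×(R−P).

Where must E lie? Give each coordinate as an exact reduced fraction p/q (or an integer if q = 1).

1. E_x = -11/3  [line 6·x + -2·y + 26 = 0 ∩ |EG|² = 1000/9]
2. E_y = 2  [line 6·x + -2·y + 26 = 0 ∩ |EG|² = 1000/9]
   → E = (-11/3, 2)

E = (-11/3, 2)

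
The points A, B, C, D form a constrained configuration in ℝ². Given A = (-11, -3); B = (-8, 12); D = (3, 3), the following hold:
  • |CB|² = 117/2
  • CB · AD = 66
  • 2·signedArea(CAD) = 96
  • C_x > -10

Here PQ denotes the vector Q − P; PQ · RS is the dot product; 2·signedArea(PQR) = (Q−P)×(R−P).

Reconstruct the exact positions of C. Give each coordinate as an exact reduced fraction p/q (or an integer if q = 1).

1. C_x = -19/2  [2·signedArea(CAD) = 96 ∩ CB · AD = 66]
2. C_y = 9/2  [2·signedArea(CAD) = 96 ∩ CB · AD = 66]
   → C = (-19/2, 9/2)

C = (-19/2, 9/2)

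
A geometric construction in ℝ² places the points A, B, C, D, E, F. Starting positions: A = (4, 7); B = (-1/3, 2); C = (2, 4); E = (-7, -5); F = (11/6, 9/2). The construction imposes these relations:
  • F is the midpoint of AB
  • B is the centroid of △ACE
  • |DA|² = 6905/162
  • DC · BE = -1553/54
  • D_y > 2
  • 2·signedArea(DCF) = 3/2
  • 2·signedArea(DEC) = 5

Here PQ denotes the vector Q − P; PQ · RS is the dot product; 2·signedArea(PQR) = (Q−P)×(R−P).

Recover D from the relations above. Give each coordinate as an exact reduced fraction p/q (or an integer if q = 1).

D = (-7/18, 13/6)

1. D_x = -7/18  [2·signedArea(DEC) = 5 ∩ DC · BE = -1553/54]
2. D_y = 13/6  [2·signedArea(DEC) = 5 ∩ DC · BE = -1553/54]
   → D = (-7/18, 13/6)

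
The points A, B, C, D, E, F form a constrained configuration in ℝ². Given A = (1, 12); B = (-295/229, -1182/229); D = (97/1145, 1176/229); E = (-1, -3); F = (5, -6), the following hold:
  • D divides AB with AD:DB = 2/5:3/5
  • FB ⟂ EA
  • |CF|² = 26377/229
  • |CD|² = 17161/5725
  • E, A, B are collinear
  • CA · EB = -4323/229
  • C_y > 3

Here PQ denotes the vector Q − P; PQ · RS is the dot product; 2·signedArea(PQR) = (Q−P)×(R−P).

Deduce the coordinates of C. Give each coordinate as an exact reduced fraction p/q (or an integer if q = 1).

1. C_x = -33/229  [line 66/229·x + 495/229·y + -1683/229 = 0 ∩ |CD|² = 17161/5725]
2. C_y = 783/229  [line 66/229·x + 495/229·y + -1683/229 = 0 ∩ |CD|² = 17161/5725]
   → C = (-33/229, 783/229)

C = (-33/229, 783/229)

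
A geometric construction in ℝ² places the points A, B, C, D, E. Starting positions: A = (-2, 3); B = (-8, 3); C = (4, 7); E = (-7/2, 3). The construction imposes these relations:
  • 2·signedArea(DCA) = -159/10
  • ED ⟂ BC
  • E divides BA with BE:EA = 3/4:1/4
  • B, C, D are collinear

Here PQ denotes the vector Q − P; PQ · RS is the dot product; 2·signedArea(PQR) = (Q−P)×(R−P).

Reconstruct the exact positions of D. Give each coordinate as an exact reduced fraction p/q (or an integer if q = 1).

1. D_x = -79/20  [B, C, D are collinear ∩ ED ⟂ BC]
2. D_y = 87/20  [B, C, D are collinear ∩ ED ⟂ BC]
   → D = (-79/20, 87/20)

D = (-79/20, 87/20)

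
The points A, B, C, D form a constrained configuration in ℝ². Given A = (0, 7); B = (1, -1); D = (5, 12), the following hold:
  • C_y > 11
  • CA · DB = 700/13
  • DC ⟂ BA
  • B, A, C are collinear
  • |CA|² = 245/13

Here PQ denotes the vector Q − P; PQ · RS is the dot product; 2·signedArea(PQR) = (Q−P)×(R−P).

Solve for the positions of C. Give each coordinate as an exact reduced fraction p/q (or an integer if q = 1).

1. C_x = -7/13  [B, A, C are collinear ∩ DC ⟂ BA]
2. C_y = 147/13  [B, A, C are collinear ∩ DC ⟂ BA]
   → C = (-7/13, 147/13)

C = (-7/13, 147/13)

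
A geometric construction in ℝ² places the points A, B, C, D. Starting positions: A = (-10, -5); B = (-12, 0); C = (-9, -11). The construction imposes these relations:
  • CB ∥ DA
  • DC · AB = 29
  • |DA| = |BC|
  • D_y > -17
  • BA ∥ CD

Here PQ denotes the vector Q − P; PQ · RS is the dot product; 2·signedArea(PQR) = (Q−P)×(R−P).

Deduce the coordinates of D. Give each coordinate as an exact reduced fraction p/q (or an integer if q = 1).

1. D_x = -7  [CB ∥ DA ∩ BA ∥ CD]
2. D_y = -16  [CB ∥ DA ∩ BA ∥ CD]
   → D = (-7, -16)

D = (-7, -16)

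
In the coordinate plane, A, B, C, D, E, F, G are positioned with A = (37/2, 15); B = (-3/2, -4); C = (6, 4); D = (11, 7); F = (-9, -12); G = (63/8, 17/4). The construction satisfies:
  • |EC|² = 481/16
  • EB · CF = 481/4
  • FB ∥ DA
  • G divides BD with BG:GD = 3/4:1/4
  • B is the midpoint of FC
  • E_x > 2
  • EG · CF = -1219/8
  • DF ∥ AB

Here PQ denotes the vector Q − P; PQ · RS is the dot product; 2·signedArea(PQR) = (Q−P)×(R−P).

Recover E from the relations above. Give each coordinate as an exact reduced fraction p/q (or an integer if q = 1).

1. E_x = 9/4  [line 15·x + 16·y + -135/4 = 0 ∩ |EC|² = 481/16]
2. E_y = 0  [line 15·x + 16·y + -135/4 = 0 ∩ |EC|² = 481/16]
   → E = (9/4, 0)

E = (9/4, 0)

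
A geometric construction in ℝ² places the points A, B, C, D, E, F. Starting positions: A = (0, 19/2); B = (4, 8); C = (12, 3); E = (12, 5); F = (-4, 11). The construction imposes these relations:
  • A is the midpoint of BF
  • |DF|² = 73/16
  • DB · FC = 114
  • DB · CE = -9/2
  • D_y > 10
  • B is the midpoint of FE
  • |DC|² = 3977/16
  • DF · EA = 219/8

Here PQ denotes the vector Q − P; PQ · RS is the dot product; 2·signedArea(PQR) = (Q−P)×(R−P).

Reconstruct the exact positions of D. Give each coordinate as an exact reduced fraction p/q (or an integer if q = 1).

1. D_x = -2  [DB · FC = 114 ∩ DB · CE = -9/2]
2. D_y = 41/4  [DB · FC = 114 ∩ DB · CE = -9/2]
   → D = (-2, 41/4)

D = (-2, 41/4)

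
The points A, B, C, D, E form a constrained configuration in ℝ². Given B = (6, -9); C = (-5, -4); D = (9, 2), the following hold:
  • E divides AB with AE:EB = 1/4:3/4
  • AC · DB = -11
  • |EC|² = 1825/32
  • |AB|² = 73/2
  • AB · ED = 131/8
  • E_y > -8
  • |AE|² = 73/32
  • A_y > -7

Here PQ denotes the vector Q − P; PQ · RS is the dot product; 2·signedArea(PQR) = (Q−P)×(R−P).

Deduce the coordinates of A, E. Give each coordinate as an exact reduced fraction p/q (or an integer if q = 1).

A = (1/2, -13/2)
E = (15/8, -57/8)

1. A_x = 1/2  [line 3·x + 11·y + 70 = 0 ∩ |AB|² = 73/2]
2. A_y = -13/2  [line 3·x + 11·y + 70 = 0 ∩ |AB|² = 73/2]
   → A = (1/2, -13/2)
3. E_x = 15/8  [AB · ED = 131/8 ∩ E divides AB with AE:EB = 1/4:3/4]
4. E_y = -57/8  [AB · ED = 131/8 ∩ E divides AB with AE:EB = 1/4:3/4]
   → E = (15/8, -57/8)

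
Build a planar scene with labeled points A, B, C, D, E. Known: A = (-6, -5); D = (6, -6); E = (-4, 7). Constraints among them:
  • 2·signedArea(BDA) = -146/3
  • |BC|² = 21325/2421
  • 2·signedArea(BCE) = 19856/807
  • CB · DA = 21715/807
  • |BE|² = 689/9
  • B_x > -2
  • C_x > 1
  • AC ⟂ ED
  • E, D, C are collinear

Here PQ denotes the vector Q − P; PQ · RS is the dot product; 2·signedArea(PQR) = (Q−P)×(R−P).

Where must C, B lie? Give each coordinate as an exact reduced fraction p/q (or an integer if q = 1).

B = (-4/3, -4/3)
C = (284/269, 115/269)

1. C_x = 284/269  [E, D, C are collinear ∩ AC ⟂ ED]
2. C_y = 115/269  [E, D, C are collinear ∩ AC ⟂ ED]
   → C = (284/269, 115/269)
3. B_x = -4/3  [2·signedArea(BCE) = 19856/807 ∩ 2·signedArea(BDA) = -146/3]
4. B_y = -4/3  [2·signedArea(BCE) = 19856/807 ∩ 2·signedArea(BDA) = -146/3]
   → B = (-4/3, -4/3)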